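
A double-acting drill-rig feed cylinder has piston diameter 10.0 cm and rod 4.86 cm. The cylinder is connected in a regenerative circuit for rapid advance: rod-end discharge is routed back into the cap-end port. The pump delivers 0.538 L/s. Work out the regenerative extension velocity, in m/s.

In regeneration the rod-end outflow joins the pump flow into the cap end, so the net volume the pump must supply per unit advance equals the rod cross-section area.
Rod cross-section A_rod = π/4 × (4.86 cm)² = 18.55 cm^2
v = Q_pump / A_rod

v ≈ 0.290 m/s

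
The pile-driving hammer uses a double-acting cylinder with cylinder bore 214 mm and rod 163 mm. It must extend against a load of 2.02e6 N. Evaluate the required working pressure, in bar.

Cap-side area A_cap = π/4 × (214 mm)² = 35970 mm^2
P = F / A = 2.02e6 N / A

P ≈ 562 bar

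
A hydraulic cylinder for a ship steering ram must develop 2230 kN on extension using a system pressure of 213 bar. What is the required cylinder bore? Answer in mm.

Extension force acts on the full piston face: F = P × (π/4)D².
D = √(4F / (πP)) = √(4 × 2230 kN / (π × 213 bar))

D ≈ 365 mm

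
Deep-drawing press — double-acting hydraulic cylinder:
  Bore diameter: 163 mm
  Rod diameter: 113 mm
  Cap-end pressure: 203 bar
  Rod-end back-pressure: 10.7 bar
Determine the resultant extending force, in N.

Cap-side area A_cap = π/4 × (163 mm)² = 20870 mm^2
Rod-side annular area A_ann = π/4 × (163² − 113²) = 10840 mm^2
Net thrust = P_cap·A_cap − P_rod·A_ann = 4.236e5 N − 11600 N

F ≈ 4.12e5 N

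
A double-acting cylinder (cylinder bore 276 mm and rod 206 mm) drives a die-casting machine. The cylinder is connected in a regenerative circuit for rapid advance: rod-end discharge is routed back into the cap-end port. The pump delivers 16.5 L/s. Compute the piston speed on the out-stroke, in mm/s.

v ≈ 495 mm/s

In regeneration the rod-end outflow joins the pump flow into the cap end, so the net volume the pump must supply per unit advance equals the rod cross-section area.
Rod cross-section A_rod = π/4 × (206 mm)² = 33330 mm^2
v = Q_pump / A_rod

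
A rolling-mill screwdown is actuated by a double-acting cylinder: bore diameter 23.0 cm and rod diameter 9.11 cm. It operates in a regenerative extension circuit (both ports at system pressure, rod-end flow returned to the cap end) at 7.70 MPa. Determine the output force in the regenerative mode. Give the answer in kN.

With equal pressure on both faces, forces on the annular region cancel; the net push is pressure × rod cross-section.
Rod cross-section A_rod = π/4 × (9.11 cm)² = 65.18 cm^2
F = P × A_rod

F ≈ 50.2 kN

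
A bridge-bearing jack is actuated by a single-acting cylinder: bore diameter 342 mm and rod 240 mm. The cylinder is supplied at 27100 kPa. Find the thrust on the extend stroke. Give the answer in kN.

Cap-side area A_cap = π/4 × (342 mm)² = 91860 mm^2
F = P × A_cap = 27100 kPa × A_cap

F ≈ 2490 kN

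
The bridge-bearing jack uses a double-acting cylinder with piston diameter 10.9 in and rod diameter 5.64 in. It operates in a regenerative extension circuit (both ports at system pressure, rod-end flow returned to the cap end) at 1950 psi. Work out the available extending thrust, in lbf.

With equal pressure on both faces, forces on the annular region cancel; the net push is pressure × rod cross-section.
Rod cross-section A_rod = π/4 × (5.64 in)² = 24.98 in^2
F = P × A_rod

F ≈ 48700 lbf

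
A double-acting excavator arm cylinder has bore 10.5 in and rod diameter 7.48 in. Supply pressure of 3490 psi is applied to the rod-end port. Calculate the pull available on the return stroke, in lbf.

F ≈ 1.49e5 lbf

Rod-side annular area A_ann = π/4 × (10.5² − 7.48²) = 42.65 in^2
On retraction the pressure acts on the annular area (bore minus rod).
F = P × A_ann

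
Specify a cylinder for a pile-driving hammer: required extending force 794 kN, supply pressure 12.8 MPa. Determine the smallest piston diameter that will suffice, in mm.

D ≈ 281 mm

Extension force acts on the full piston face: F = P × (π/4)D².
D = √(4F / (πP)) = √(4 × 794 kN / (π × 12.8 MPa))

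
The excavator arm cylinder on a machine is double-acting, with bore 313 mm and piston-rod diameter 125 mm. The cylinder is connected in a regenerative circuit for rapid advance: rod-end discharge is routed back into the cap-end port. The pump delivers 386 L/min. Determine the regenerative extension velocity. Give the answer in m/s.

In regeneration the rod-end outflow joins the pump flow into the cap end, so the net volume the pump must supply per unit advance equals the rod cross-section area.
Rod cross-section A_rod = π/4 × (125 mm)² = 12270 mm^2
v = Q_pump / A_rod

v ≈ 0.524 m/s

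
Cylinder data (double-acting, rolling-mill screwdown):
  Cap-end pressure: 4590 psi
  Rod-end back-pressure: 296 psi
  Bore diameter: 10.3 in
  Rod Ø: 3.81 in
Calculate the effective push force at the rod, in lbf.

F ≈ 3.61e5 lbf

Cap-side area A_cap = π/4 × (10.3 in)² = 83.32 in^2
Rod-side annular area A_ann = π/4 × (10.3² − 3.81²) = 71.92 in^2
Net thrust = P_cap·A_cap − P_rod·A_ann = 3.825e5 lbf − 21290 lbf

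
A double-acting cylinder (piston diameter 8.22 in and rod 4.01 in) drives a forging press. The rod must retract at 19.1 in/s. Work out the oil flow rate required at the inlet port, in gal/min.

Rod-side annular area A_ann = π/4 × (8.22² − 4.01²) = 40.44 in^2
Q = A × v

Q ≈ 201 gal/min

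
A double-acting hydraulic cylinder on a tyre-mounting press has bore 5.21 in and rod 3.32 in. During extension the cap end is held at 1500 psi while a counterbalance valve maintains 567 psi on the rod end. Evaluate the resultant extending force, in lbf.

Cap-side area A_cap = π/4 × (5.21 in)² = 21.32 in^2
Rod-side annular area A_ann = π/4 × (5.21² − 3.32²) = 12.66 in^2
Net thrust = P_cap·A_cap − P_rod·A_ann = 31980 lbf − 7179 lbf

F ≈ 24800 lbf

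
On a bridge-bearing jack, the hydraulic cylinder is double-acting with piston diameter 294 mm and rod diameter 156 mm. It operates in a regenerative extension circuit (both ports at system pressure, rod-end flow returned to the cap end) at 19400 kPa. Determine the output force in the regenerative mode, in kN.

With equal pressure on both faces, forces on the annular region cancel; the net push is pressure × rod cross-section.
Rod cross-section A_rod = π/4 × (156 mm)² = 19110 mm^2
F = P × A_rod

F ≈ 371 kN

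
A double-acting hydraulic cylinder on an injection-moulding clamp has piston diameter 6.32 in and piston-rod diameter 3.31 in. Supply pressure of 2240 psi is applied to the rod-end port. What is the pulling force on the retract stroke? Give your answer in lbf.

F ≈ 51000 lbf

Rod-side annular area A_ann = π/4 × (6.32² − 3.31²) = 22.77 in^2
On retraction the pressure acts on the annular area (bore minus rod).
F = P × A_ann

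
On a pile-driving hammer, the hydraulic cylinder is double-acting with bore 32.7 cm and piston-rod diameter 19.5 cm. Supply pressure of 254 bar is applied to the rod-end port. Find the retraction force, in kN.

F ≈ 1370 kN

Rod-side annular area A_ann = π/4 × (32.7² − 19.5²) = 541.2 cm^2
On retraction the pressure acts on the annular area (bore minus rod).
F = P × A_ann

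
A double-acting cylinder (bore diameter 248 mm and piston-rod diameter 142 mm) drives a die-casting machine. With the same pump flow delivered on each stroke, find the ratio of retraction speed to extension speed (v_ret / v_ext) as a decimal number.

v_ret/v_ext ≈ 1.49

Cap-side area A_cap = π/4 × (248 mm)² = 48310 mm^2
Rod-side annular area A_ann = π/4 × (248² − 142²) = 32470 mm^2
For equal Q, v ∝ 1/A, so v_ret/v_ext = A_cap/A_ann.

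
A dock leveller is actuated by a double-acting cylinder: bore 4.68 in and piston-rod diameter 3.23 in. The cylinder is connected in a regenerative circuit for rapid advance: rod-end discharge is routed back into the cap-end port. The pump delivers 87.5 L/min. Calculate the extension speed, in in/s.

In regeneration the rod-end outflow joins the pump flow into the cap end, so the net volume the pump must supply per unit advance equals the rod cross-section area.
Rod cross-section A_rod = π/4 × (3.23 in)² = 8.194 in^2
v = Q_pump / A_rod

v ≈ 10.9 in/s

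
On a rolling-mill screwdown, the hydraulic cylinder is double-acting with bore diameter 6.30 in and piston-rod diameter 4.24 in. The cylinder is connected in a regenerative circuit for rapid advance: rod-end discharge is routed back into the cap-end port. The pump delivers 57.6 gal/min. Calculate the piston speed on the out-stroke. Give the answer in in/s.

In regeneration the rod-end outflow joins the pump flow into the cap end, so the net volume the pump must supply per unit advance equals the rod cross-section area.
Rod cross-section A_rod = π/4 × (4.24 in)² = 14.12 in^2
v = Q_pump / A_rod

v ≈ 15.7 in/s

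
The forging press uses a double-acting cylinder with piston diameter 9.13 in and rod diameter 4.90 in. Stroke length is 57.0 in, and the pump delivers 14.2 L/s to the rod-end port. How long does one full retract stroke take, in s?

Rod-side annular area A_ann = π/4 × (9.13² − 4.90²) = 46.61 in^2
Swept volume V = A × L; t = V / Q = A·L / Q

t ≈ 3.07 s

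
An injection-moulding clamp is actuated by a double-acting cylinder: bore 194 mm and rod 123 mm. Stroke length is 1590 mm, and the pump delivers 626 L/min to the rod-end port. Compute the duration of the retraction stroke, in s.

Rod-side annular area A_ann = π/4 × (194² − 123²) = 17680 mm^2
Swept volume V = A × L; t = V / Q = A·L / Q

t ≈ 2.69 s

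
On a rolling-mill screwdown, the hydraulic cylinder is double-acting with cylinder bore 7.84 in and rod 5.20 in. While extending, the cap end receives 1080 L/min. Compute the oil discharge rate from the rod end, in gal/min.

Q_out ≈ 160 gal/min

Cap-side area A_cap = π/4 × (7.84 in)² = 48.27 in^2
Rod-side annular area A_ann = π/4 × (7.84² − 5.20²) = 27.04 in^2
Piston speed v = Q_in/A_cap; rod-end outflow Q_out = v × A_ann = Q_in × A_ann/A_cap.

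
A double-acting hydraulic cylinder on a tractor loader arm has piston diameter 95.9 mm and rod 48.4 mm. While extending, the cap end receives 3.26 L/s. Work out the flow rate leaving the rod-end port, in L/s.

Cap-side area A_cap = π/4 × (95.9 mm)² = 7223 mm^2
Rod-side annular area A_ann = π/4 × (95.9² − 48.4²) = 5383 mm^2
Piston speed v = Q_in/A_cap; rod-end outflow Q_out = v × A_ann = Q_in × A_ann/A_cap.

Q_out ≈ 2.43 L/s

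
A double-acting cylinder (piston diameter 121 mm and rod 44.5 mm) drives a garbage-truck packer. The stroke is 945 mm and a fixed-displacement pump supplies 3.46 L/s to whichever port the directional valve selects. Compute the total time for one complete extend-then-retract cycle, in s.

t ≈ 5.86 s

Cap-side area A_cap = π/4 × (121 mm)² = 11500 mm^2
Rod-side annular area A_ann = π/4 × (121² − 44.5²) = 9944 mm^2
t_ext = A_cap·L/Q = 3.141 s
t_ret = A_ann·L/Q = 2.716 s
t_cycle = t_ext + t_ret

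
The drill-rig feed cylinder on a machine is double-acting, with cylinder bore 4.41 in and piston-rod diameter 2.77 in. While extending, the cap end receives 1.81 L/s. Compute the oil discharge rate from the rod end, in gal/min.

Q_out ≈ 17.4 gal/min

Cap-side area A_cap = π/4 × (4.41 in)² = 15.27 in^2
Rod-side annular area A_ann = π/4 × (4.41² − 2.77²) = 9.248 in^2
Piston speed v = Q_in/A_cap; rod-end outflow Q_out = v × A_ann = Q_in × A_ann/A_cap.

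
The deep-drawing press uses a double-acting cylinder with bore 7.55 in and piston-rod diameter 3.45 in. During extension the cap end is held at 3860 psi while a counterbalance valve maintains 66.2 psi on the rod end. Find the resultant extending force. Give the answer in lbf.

F ≈ 1.70e5 lbf

Cap-side area A_cap = π/4 × (7.55 in)² = 44.77 in^2
Rod-side annular area A_ann = π/4 × (7.55² − 3.45²) = 35.42 in^2
Net thrust = P_cap·A_cap − P_rod·A_ann = 1.728e5 lbf − 2345 lbf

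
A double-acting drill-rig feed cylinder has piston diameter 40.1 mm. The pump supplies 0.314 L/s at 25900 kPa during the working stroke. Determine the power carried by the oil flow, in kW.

Hydraulic power = P × Q

W ≈ 8.13 kW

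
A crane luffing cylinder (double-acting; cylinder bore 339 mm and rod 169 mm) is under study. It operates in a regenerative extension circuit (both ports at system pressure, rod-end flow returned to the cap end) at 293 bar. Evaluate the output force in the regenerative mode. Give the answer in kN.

With equal pressure on both faces, forces on the annular region cancel; the net push is pressure × rod cross-section.
Rod cross-section A_rod = π/4 × (169 mm)² = 22430 mm^2
F = P × A_rod

F ≈ 657 kN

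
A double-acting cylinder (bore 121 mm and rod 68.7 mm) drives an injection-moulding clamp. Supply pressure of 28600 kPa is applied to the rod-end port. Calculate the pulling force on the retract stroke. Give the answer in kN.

Rod-side annular area A_ann = π/4 × (121² − 68.7²) = 7792 mm^2
On retraction the pressure acts on the annular area (bore minus rod).
F = P × A_ann

F ≈ 223 kN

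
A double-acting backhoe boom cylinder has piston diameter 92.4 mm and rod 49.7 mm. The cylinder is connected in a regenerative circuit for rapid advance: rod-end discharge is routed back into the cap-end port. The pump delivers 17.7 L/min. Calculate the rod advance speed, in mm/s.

In regeneration the rod-end outflow joins the pump flow into the cap end, so the net volume the pump must supply per unit advance equals the rod cross-section area.
Rod cross-section A_rod = π/4 × (49.7 mm)² = 1940 mm^2
v = Q_pump / A_rod

v ≈ 152 mm/s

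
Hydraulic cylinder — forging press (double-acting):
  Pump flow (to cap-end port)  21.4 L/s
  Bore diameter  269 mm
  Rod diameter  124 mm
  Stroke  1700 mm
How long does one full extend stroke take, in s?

t ≈ 4.51 s

Cap-side area A_cap = π/4 × (269 mm)² = 56830 mm^2
Swept volume V = A × L; t = V / Q = A·L / Q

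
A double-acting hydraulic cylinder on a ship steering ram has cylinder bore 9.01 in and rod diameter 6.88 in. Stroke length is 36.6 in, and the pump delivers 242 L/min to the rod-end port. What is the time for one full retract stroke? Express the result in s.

t ≈ 3.95 s

Rod-side annular area A_ann = π/4 × (9.01² − 6.88²) = 26.58 in^2
Swept volume V = A × L; t = V / Q = A·L / Q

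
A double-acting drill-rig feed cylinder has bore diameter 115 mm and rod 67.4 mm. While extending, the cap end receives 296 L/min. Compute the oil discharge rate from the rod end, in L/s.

Q_out ≈ 3.24 L/s

Cap-side area A_cap = π/4 × (115 mm)² = 10390 mm^2
Rod-side annular area A_ann = π/4 × (115² − 67.4²) = 6819 mm^2
Piston speed v = Q_in/A_cap; rod-end outflow Q_out = v × A_ann = Q_in × A_ann/A_cap.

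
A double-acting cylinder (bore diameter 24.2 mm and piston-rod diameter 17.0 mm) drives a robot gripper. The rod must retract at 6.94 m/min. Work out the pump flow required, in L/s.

Q ≈ 0.0269 L/s

Rod-side annular area A_ann = π/4 × (24.2² − 17.0²) = 233.0 mm^2
Q = A × v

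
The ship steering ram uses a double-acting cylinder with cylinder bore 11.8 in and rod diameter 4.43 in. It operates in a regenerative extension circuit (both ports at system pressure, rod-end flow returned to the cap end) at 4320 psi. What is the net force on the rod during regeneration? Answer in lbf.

With equal pressure on both faces, forces on the annular region cancel; the net push is pressure × rod cross-section.
Rod cross-section A_rod = π/4 × (4.43 in)² = 15.41 in^2
F = P × A_rod

F ≈ 66600 lbf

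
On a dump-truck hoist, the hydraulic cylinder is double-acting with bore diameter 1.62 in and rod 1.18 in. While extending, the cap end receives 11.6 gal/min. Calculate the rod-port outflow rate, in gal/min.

Cap-side area A_cap = π/4 × (1.62 in)² = 2.061 in^2
Rod-side annular area A_ann = π/4 × (1.62² − 1.18²) = 0.9676 in^2
Piston speed v = Q_in/A_cap; rod-end outflow Q_out = v × A_ann = Q_in × A_ann/A_cap.

Q_out ≈ 5.45 gal/min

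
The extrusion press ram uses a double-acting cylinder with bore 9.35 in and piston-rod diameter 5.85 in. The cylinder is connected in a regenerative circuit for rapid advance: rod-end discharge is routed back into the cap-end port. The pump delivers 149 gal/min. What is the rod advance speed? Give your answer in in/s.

In regeneration the rod-end outflow joins the pump flow into the cap end, so the net volume the pump must supply per unit advance equals the rod cross-section area.
Rod cross-section A_rod = π/4 × (5.85 in)² = 26.88 in^2
v = Q_pump / A_rod

v ≈ 21.3 in/s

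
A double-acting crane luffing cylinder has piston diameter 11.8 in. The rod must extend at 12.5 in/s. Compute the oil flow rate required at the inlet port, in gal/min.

Q ≈ 355 gal/min

Cap-side area A_cap = π/4 × (11.8 in)² = 109.4 in^2
Q = A × v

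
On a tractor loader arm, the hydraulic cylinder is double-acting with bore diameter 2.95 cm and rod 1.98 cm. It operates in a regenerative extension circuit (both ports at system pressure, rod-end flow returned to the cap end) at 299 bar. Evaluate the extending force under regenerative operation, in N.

F ≈ 9210 N

With equal pressure on both faces, forces on the annular region cancel; the net push is pressure × rod cross-section.
Rod cross-section A_rod = π/4 × (1.98 cm)² = 3.079 cm^2
F = P × A_rod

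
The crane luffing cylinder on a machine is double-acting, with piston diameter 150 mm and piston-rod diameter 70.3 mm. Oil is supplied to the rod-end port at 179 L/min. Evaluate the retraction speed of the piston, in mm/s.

v ≈ 216 mm/s

Rod-side annular area A_ann = π/4 × (150² − 70.3²) = 13790 mm^2
Flow into the rod-end port fills the annular volume.
v = Q / A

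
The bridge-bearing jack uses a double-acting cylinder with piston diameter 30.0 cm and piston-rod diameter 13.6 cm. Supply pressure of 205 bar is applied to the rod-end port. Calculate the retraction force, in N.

F ≈ 1.15e6 N

Rod-side annular area A_ann = π/4 × (30.0² − 13.6²) = 561.6 cm^2
On retraction the pressure acts on the annular area (bore minus rod).
F = P × A_ann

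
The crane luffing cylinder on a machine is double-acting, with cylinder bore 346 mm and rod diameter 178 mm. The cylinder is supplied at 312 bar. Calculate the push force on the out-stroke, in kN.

F ≈ 2930 kN

Cap-side area A_cap = π/4 × (346 mm)² = 94020 mm^2
F = P × A_cap = 312 bar × A_cap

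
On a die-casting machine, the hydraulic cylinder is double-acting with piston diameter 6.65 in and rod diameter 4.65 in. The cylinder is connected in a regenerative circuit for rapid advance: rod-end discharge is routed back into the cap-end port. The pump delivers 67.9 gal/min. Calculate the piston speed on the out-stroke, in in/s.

v ≈ 15.4 in/s

In regeneration the rod-end outflow joins the pump flow into the cap end, so the net volume the pump must supply per unit advance equals the rod cross-section area.
Rod cross-section A_rod = π/4 × (4.65 in)² = 16.98 in^2
v = Q_pump / A_rod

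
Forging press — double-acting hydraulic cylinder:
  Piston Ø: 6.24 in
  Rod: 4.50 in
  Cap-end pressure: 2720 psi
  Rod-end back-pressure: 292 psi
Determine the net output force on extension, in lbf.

Cap-side area A_cap = π/4 × (6.24 in)² = 30.58 in^2
Rod-side annular area A_ann = π/4 × (6.24² − 4.50²) = 14.68 in^2
Net thrust = P_cap·A_cap − P_rod·A_ann = 83180 lbf − 4286 lbf

F ≈ 78900 lbf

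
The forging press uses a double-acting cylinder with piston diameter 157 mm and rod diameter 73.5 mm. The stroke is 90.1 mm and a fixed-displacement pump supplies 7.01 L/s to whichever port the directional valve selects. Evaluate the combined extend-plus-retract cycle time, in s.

Cap-side area A_cap = π/4 × (157 mm)² = 19360 mm^2
Rod-side annular area A_ann = π/4 × (157² − 73.5²) = 15120 mm^2
t_ext = A_cap·L/Q = 0.2488 s
t_ret = A_ann·L/Q = 0.1943 s
t_cycle = t_ext + t_ret

t ≈ 0.443 s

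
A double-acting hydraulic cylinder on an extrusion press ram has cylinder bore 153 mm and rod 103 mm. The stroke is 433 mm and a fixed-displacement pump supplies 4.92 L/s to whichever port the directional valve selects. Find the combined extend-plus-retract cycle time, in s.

Cap-side area A_cap = π/4 × (153 mm)² = 18390 mm^2
Rod-side annular area A_ann = π/4 × (153² − 103²) = 10050 mm^2
t_ext = A_cap·L/Q = 1.618 s
t_ret = A_ann·L/Q = 0.8848 s
t_cycle = t_ext + t_ret

t ≈ 2.50 s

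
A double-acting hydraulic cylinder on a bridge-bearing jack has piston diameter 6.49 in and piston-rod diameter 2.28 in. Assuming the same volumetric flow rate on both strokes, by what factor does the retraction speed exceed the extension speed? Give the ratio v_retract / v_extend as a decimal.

Cap-side area A_cap = π/4 × (6.49 in)² = 33.08 in^2
Rod-side annular area A_ann = π/4 × (6.49² − 2.28²) = 29.00 in^2
For equal Q, v ∝ 1/A, so v_ret/v_ext = A_cap/A_ann.

v_ret/v_ext ≈ 1.14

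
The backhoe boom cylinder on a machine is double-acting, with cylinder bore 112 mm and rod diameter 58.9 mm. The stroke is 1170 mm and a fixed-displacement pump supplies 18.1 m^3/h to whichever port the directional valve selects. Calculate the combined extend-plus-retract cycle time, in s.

Cap-side area A_cap = π/4 × (112 mm)² = 9852 mm^2
Rod-side annular area A_ann = π/4 × (112² − 58.9²) = 7127 mm^2
t_ext = A_cap·L/Q = 2.293 s
t_ret = A_ann·L/Q = 1.659 s
t_cycle = t_ext + t_ret

t ≈ 3.95 s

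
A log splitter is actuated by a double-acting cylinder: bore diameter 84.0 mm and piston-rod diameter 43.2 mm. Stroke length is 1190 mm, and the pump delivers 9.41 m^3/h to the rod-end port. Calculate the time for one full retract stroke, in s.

t ≈ 1.86 s

Rod-side annular area A_ann = π/4 × (84.0² − 43.2²) = 4076 mm^2
Swept volume V = A × L; t = V / Q = A·L / Q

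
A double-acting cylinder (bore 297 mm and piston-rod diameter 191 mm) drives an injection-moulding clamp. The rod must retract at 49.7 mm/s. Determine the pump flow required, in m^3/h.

Q ≈ 7.27 m^3/h

Rod-side annular area A_ann = π/4 × (297² − 191²) = 40630 mm^2
Q = A × v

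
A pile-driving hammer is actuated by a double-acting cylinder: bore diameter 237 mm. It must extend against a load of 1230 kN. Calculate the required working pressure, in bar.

P ≈ 279 bar

Cap-side area A_cap = π/4 × (237 mm)² = 44120 mm^2
P = F / A = 1230 kN / A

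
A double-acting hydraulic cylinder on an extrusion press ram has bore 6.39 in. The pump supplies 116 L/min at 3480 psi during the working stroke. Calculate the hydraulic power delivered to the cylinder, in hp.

Hydraulic power = P × Q

W ≈ 62.2 hp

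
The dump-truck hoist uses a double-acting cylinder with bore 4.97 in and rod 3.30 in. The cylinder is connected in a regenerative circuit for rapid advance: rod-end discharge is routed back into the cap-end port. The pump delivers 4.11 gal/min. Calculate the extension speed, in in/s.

In regeneration the rod-end outflow joins the pump flow into the cap end, so the net volume the pump must supply per unit advance equals the rod cross-section area.
Rod cross-section A_rod = π/4 × (3.30 in)² = 8.553 in^2
v = Q_pump / A_rod

v ≈ 1.85 in/s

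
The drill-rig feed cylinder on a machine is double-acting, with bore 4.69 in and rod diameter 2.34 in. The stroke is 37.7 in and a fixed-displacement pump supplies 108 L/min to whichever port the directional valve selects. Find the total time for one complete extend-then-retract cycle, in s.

Cap-side area A_cap = π/4 × (4.69 in)² = 17.28 in^2
Rod-side annular area A_ann = π/4 × (4.69² − 2.34²) = 12.98 in^2
t_ext = A_cap·L/Q = 5.929 s
t_ret = A_ann·L/Q = 4.453 s
t_cycle = t_ext + t_ret

t ≈ 10.4 s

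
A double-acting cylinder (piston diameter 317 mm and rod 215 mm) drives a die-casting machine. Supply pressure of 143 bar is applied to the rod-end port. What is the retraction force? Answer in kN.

F ≈ 609 kN

Rod-side annular area A_ann = π/4 × (317² − 215²) = 42620 mm^2
On retraction the pressure acts on the annular area (bore minus rod).
F = P × A_ann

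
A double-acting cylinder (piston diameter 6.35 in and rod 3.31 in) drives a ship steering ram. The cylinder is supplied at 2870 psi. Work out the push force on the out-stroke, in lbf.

F ≈ 90900 lbf

Cap-side area A_cap = π/4 × (6.35 in)² = 31.67 in^2
F = P × A_cap = 2870 psi × A_cap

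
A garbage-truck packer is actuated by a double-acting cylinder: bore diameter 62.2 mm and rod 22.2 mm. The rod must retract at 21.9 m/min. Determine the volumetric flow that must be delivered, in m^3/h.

Rod-side annular area A_ann = π/4 × (62.2² − 22.2²) = 2652 mm^2
Q = A × v

Q ≈ 3.48 m^3/h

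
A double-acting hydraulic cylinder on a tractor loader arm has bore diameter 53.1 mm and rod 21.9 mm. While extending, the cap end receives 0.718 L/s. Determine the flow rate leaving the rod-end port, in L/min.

Cap-side area A_cap = π/4 × (53.1 mm)² = 2215 mm^2
Rod-side annular area A_ann = π/4 × (53.1² − 21.9²) = 1838 mm^2
Piston speed v = Q_in/A_cap; rod-end outflow Q_out = v × A_ann = Q_in × A_ann/A_cap.

Q_out ≈ 35.8 L/min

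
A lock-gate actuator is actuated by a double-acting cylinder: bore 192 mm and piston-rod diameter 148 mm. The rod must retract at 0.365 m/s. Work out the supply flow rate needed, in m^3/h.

Rod-side annular area A_ann = π/4 × (192² − 148²) = 11750 mm^2
Q = A × v

Q ≈ 15.4 m^3/h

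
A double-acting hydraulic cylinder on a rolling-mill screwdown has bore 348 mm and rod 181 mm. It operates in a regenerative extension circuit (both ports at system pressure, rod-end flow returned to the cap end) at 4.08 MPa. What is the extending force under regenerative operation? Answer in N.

F ≈ 1.05e5 N

With equal pressure on both faces, forces on the annular region cancel; the net push is pressure × rod cross-section.
Rod cross-section A_rod = π/4 × (181 mm)² = 25730 mm^2
F = P × A_rod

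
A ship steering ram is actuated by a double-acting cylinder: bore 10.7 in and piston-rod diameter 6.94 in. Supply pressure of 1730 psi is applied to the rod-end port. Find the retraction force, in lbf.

Rod-side annular area A_ann = π/4 × (10.7² − 6.94²) = 52.09 in^2
On retraction the pressure acts on the annular area (bore minus rod).
F = P × A_ann

F ≈ 90100 lbf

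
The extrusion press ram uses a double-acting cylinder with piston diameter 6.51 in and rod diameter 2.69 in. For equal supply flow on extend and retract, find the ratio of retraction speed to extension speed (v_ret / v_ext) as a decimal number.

Cap-side area A_cap = π/4 × (6.51 in)² = 33.29 in^2
Rod-side annular area A_ann = π/4 × (6.51² − 2.69²) = 27.60 in^2
For equal Q, v ∝ 1/A, so v_ret/v_ext = A_cap/A_ann.

v_ret/v_ext ≈ 1.21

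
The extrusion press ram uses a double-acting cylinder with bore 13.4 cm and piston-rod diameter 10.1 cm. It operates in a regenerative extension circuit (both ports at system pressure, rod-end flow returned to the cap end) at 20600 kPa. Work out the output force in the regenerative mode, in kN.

With equal pressure on both faces, forces on the annular region cancel; the net push is pressure × rod cross-section.
Rod cross-section A_rod = π/4 × (10.1 cm)² = 80.12 cm^2
F = P × A_rod

F ≈ 165 kN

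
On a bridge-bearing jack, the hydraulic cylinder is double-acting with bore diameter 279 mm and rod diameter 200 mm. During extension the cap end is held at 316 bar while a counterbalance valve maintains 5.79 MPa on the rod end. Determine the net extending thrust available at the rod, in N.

F ≈ 1.76e6 N

Cap-side area A_cap = π/4 × (279 mm)² = 61140 mm^2
Rod-side annular area A_ann = π/4 × (279² − 200²) = 29720 mm^2
Net thrust = P_cap·A_cap − P_rod·A_ann = 1.932e6 N − 1.721e5 N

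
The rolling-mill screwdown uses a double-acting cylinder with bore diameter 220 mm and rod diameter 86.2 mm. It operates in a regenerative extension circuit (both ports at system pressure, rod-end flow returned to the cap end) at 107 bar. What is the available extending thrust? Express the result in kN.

With equal pressure on both faces, forces on the annular region cancel; the net push is pressure × rod cross-section.
Rod cross-section A_rod = π/4 × (86.2 mm)² = 5836 mm^2
F = P × A_rod

F ≈ 62.4 kN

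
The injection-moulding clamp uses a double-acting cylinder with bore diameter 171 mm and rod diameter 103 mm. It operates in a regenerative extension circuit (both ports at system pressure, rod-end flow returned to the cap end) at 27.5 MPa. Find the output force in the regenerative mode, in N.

F ≈ 2.29e5 N

With equal pressure on both faces, forces on the annular region cancel; the net push is pressure × rod cross-section.
Rod cross-section A_rod = π/4 × (103 mm)² = 8332 mm^2
F = P × A_rod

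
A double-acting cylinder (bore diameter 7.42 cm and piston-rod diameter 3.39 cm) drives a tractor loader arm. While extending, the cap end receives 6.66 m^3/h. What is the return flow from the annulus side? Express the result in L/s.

Q_out ≈ 1.46 L/s

Cap-side area A_cap = π/4 × (7.42 cm)² = 43.24 cm^2
Rod-side annular area A_ann = π/4 × (7.42² − 3.39²) = 34.22 cm^2
Piston speed v = Q_in/A_cap; rod-end outflow Q_out = v × A_ann = Q_in × A_ann/A_cap.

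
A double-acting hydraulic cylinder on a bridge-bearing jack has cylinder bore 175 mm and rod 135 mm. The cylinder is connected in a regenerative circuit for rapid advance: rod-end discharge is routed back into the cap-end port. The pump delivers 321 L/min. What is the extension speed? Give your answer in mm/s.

v ≈ 374 mm/s

In regeneration the rod-end outflow joins the pump flow into the cap end, so the net volume the pump must supply per unit advance equals the rod cross-section area.
Rod cross-section A_rod = π/4 × (135 mm)² = 14310 mm^2
v = Q_pump / A_rod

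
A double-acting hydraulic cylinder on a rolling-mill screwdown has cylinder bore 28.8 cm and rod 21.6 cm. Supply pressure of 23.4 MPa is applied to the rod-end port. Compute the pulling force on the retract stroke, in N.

F ≈ 6.67e5 N

Rod-side annular area A_ann = π/4 × (28.8² − 21.6²) = 285.0 cm^2
On retraction the pressure acts on the annular area (bore minus rod).
F = P × A_ann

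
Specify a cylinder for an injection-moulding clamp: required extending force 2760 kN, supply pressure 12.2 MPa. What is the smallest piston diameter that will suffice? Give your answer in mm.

Extension force acts on the full piston face: F = P × (π/4)D².
D = √(4F / (πP)) = √(4 × 2760 kN / (π × 12.2 MPa))

D ≈ 537 mm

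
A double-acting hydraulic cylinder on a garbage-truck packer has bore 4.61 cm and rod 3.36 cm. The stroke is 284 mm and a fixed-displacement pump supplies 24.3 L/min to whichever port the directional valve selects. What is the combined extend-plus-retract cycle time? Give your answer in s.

Cap-side area A_cap = π/4 × (4.61 cm)² = 16.69 cm^2
Rod-side annular area A_ann = π/4 × (4.61² − 3.36²) = 7.825 cm^2
t_ext = A_cap·L/Q = 1.170 s
t_ret = A_ann·L/Q = 0.5487 s
t_cycle = t_ext + t_ret

t ≈ 1.72 s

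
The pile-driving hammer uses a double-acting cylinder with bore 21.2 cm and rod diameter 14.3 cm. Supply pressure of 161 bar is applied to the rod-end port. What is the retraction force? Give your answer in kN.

Rod-side annular area A_ann = π/4 × (21.2² − 14.3²) = 192.4 cm^2
On retraction the pressure acts on the annular area (bore minus rod).
F = P × A_ann

F ≈ 310 kN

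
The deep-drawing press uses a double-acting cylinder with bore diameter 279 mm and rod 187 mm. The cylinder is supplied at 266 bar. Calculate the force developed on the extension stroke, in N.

Cap-side area A_cap = π/4 × (279 mm)² = 61140 mm^2
F = P × A_cap = 266 bar × A_cap

F ≈ 1.63e6 N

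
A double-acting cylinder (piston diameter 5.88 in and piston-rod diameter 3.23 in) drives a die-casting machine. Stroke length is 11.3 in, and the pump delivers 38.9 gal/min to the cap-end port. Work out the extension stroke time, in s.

Cap-side area A_cap = π/4 × (5.88 in)² = 27.15 in^2
Swept volume V = A × L; t = V / Q = A·L / Q

t ≈ 2.05 s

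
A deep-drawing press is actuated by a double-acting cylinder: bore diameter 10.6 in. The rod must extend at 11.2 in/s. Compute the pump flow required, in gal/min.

Cap-side area A_cap = π/4 × (10.6 in)² = 88.25 in^2
Q = A × v

Q ≈ 257 gal/min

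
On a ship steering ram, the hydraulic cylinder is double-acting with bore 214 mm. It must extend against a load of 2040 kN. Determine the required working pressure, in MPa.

P ≈ 56.7 MPa

Cap-side area A_cap = π/4 × (214 mm)² = 35970 mm^2
P = F / A = 2040 kN / A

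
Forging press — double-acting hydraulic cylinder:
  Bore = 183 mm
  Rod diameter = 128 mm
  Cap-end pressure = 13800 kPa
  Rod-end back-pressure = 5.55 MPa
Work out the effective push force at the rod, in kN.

F ≈ 288 kN

Cap-side area A_cap = π/4 × (183 mm)² = 26300 mm^2
Rod-side annular area A_ann = π/4 × (183² − 128²) = 13430 mm^2
Net thrust = P_cap·A_cap − P_rod·A_ann = 363.0 kN − 74.56 kN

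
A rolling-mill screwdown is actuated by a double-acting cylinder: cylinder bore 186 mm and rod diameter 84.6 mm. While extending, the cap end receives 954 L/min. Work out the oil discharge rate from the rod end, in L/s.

Q_out ≈ 12.6 L/s

Cap-side area A_cap = π/4 × (186 mm)² = 27170 mm^2
Rod-side annular area A_ann = π/4 × (186² − 84.6²) = 21550 mm^2
Piston speed v = Q_in/A_cap; rod-end outflow Q_out = v × A_ann = Q_in × A_ann/A_cap.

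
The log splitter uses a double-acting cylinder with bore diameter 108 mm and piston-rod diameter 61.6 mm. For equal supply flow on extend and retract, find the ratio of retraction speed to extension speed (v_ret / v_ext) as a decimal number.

v_ret/v_ext ≈ 1.48

Cap-side area A_cap = π/4 × (108 mm)² = 9161 mm^2
Rod-side annular area A_ann = π/4 × (108² − 61.6²) = 6181 mm^2
For equal Q, v ∝ 1/A, so v_ret/v_ext = A_cap/A_ann.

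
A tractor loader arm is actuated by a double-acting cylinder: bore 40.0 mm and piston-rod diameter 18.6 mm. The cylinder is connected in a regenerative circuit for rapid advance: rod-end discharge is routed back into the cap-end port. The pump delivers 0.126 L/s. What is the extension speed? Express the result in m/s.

In regeneration the rod-end outflow joins the pump flow into the cap end, so the net volume the pump must supply per unit advance equals the rod cross-section area.
Rod cross-section A_rod = π/4 × (18.6 mm)² = 271.7 mm^2
v = Q_pump / A_rod

v ≈ 0.464 m/s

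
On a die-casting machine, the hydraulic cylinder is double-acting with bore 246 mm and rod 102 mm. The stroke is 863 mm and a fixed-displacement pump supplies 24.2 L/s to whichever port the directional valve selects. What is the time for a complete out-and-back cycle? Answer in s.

t ≈ 3.10 s

Cap-side area A_cap = π/4 × (246 mm)² = 47530 mm^2
Rod-side annular area A_ann = π/4 × (246² − 102²) = 39360 mm^2
t_ext = A_cap·L/Q = 1.695 s
t_ret = A_ann·L/Q = 1.404 s
t_cycle = t_ext + t_ret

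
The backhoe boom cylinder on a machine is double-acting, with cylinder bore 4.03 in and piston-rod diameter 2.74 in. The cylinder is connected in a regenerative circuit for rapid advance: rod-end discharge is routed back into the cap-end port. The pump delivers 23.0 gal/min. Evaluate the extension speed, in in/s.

v ≈ 15.0 in/s

In regeneration the rod-end outflow joins the pump flow into the cap end, so the net volume the pump must supply per unit advance equals the rod cross-section area.
Rod cross-section A_rod = π/4 × (2.74 in)² = 5.896 in^2
v = Q_pump / A_rod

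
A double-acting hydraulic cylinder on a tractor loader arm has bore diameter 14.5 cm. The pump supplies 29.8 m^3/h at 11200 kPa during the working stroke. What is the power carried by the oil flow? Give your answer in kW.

Hydraulic power = P × Q

W ≈ 92.7 kW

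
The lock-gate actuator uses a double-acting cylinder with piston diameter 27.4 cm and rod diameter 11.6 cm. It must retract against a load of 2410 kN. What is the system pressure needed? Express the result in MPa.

P ≈ 49.8 MPa

Rod-side annular area A_ann = π/4 × (27.4² − 11.6²) = 484.0 cm^2
Retraction: pressure acts on the annular area.
P = F / A = 2410 kN / A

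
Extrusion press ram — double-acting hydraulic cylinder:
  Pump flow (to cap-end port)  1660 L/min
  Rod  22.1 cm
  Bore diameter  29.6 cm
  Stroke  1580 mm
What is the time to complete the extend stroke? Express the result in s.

t ≈ 3.93 s

Cap-side area A_cap = π/4 × (29.6 cm)² = 688.1 cm^2
Swept volume V = A × L; t = V / Q = A·L / Q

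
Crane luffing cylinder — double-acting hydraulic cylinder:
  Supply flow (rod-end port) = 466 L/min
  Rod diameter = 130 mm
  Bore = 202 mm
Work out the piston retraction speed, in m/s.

v ≈ 0.414 m/s

Rod-side annular area A_ann = π/4 × (202² − 130²) = 18770 mm^2
Flow into the rod-end port fills the annular volume.
v = Q / A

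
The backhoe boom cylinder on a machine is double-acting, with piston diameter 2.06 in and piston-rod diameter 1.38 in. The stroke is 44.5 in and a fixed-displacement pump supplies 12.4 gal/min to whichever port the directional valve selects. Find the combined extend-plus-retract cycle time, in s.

t ≈ 4.82 s

Cap-side area A_cap = π/4 × (2.06 in)² = 3.333 in^2
Rod-side annular area A_ann = π/4 × (2.06² − 1.38²) = 1.837 in^2
t_ext = A_cap·L/Q = 3.107 s
t_ret = A_ann·L/Q = 1.713 s
t_cycle = t_ext + t_ret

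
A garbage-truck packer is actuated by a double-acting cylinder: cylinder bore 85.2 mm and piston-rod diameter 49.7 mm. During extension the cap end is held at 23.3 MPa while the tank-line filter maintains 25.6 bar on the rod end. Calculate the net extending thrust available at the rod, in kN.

Cap-side area A_cap = π/4 × (85.2 mm)² = 5701 mm^2
Rod-side annular area A_ann = π/4 × (85.2² − 49.7²) = 3761 mm^2
Net thrust = P_cap·A_cap − P_rod·A_ann = 132.8 kN − 9.629 kN

F ≈ 123 kN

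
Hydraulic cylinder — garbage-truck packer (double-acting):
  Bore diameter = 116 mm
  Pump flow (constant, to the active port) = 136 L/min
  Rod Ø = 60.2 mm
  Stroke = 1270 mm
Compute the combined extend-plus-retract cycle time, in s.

t ≈ 10.2 s

Cap-side area A_cap = π/4 × (116 mm)² = 10570 mm^2
Rod-side annular area A_ann = π/4 × (116² − 60.2²) = 7722 mm^2
t_ext = A_cap·L/Q = 5.921 s
t_ret = A_ann·L/Q = 4.327 s
t_cycle = t_ext + t_ret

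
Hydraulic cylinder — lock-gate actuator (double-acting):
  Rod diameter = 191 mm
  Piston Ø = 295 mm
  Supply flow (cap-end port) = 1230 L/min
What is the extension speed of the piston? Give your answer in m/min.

Cap-side area A_cap = π/4 × (295 mm)² = 68350 mm^2
v = Q / A

v ≈ 18.0 m/min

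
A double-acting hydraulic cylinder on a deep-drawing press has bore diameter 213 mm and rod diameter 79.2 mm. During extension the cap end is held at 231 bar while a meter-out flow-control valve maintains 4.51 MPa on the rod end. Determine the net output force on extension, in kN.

Cap-side area A_cap = π/4 × (213 mm)² = 35630 mm^2
Rod-side annular area A_ann = π/4 × (213² − 79.2²) = 30710 mm^2
Net thrust = P_cap·A_cap − P_rod·A_ann = 823.1 kN − 138.5 kN

F ≈ 685 kN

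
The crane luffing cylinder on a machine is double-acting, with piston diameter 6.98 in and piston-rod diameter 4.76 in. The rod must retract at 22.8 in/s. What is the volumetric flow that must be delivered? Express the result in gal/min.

Q ≈ 121 gal/min

Rod-side annular area A_ann = π/4 × (6.98² − 4.76²) = 20.47 in^2
Q = A × v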